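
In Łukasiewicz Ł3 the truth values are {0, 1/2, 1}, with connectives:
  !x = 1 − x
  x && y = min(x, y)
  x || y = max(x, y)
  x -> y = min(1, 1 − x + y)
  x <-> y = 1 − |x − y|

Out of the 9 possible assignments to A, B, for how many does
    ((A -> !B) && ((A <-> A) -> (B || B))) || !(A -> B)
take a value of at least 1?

2

A = 0, B = 0 ↦ 0  <
A = 0, B = 1/2 ↦ 1/2  <
A = 0, B = 1 ↦ 1  ≥
A = 1/2, B = 0 ↦ 1/2  <
A = 1/2, B = 1/2 ↦ 1/2  <
A = 1/2, B = 1 ↦ 1/2  <
A = 1, B = 0 ↦ 1  ≥
A = 1, B = 1/2 ↦ 1/2  <
A = 1, B = 1 ↦ 0  <
So 2 of the 9 assignments meet the threshold.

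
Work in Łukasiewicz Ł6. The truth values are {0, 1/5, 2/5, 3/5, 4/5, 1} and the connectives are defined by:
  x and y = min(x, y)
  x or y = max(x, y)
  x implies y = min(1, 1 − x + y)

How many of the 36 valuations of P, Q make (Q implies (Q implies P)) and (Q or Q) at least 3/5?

14

value 1: 1 assignment (counts)
value 4/5: 5 assignments (counts)
value 3/5: 8 assignments (counts)
value 2/5: 8 assignments
value 1/5: 7 assignments
value 0: 7 assignments
So 14 of the 36 assignments meet the threshold.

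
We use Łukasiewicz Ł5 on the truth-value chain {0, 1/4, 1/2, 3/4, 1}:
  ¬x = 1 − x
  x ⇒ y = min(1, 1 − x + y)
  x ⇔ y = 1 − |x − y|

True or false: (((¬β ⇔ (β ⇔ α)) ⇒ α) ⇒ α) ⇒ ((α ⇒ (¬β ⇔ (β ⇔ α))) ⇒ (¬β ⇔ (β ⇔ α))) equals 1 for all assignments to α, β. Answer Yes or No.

Yes

At α = 1/2, β = 1, for instance:
¬β = ¬1 = 0
β ⇔ α = 1 ⇔ 1/2 = 1/2
¬β ⇔ (β ⇔ α) = 0 ⇔ 1/2 = 1/2
(¬β ⇔ (β ⇔ α)) ⇒ α = 1/2 ⇒ 1/2 = 1
((¬β ⇔ (β ⇔ α)) ⇒ α) ⇒ α = 1 ⇒ 1/2 = 1/2
α ⇒ (¬β ⇔ (β ⇔ α)) = 1/2 ⇒ 1/2 = 1
(α ⇒ (¬β ⇔ (β ⇔ α))) ⇒ (¬β ⇔ (β ⇔ α)) = 1 ⇒ 1/2 = 1/2
(((¬β ⇔ (β ⇔ α)) ⇒ α) ⇒ α) ⇒ ((α ⇒ (¬β ⇔ (β ⇔ α))) ⇒ (¬β ⇔ (β ⇔ α))) = 1/2 ⇒ 1/2 = 1
and checking the remaining 24 assignments likewise gives ≥ 1 in every case.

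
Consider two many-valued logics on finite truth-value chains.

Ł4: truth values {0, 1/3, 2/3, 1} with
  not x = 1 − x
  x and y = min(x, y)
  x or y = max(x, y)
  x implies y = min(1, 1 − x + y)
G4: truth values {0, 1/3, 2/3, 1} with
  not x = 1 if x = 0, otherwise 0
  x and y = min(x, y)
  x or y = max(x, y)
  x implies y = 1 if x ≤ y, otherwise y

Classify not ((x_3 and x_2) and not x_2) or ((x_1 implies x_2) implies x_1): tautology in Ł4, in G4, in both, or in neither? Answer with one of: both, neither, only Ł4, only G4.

only G4

In Ł4: at x_1 = 0, x_2 = 1/3, x_3 = 1/3 the value is 2/3 — not a tautology.
In G4: every assignment gives 1 — tautology.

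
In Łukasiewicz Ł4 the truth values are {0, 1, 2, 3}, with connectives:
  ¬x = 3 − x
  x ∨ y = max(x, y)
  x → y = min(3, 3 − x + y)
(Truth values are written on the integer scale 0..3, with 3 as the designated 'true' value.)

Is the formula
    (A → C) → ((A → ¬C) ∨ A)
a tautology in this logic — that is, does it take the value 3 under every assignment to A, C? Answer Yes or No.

Counterexample: take A = 1, C = 3.
A → C = 1 → 3 = 3
¬C = ¬3 = 0
A → ¬C = 1 → 0 = 2
(A → ¬C) ∨ A = 2 ∨ 1 = 2
(A → C) → ((A → ¬C) ∨ A) = 3 → 2 = 2
This gives 2 ≠ 3.

No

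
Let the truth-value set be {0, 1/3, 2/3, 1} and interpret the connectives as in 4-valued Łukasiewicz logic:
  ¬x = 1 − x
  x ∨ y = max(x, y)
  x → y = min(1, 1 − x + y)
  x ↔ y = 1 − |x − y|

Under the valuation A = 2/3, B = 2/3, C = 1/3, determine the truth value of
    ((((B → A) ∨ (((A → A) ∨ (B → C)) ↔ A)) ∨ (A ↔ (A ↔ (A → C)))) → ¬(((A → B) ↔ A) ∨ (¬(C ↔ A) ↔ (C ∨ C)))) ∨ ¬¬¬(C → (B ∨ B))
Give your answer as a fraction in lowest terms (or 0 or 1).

0

B → A = 2/3 → 2/3 = 1
A → A = 2/3 → 2/3 = 1
B → C = 2/3 → 1/3 = 2/3
(A → A) ∨ (B → C) = 1 ∨ 2/3 = 1
((A → A) ∨ (B → C)) ↔ A = 1 ↔ 2/3 = 2/3
(B → A) ∨ (((A → A) ∨ (B → C)) ↔ A) = 1 ∨ 2/3 = 1
A → C = 2/3 → 1/3 = 2/3
A ↔ (A → C) = 2/3 ↔ 2/3 = 1
A ↔ (A ↔ (A → C)) = 2/3 ↔ 1 = 2/3
((B → A) ∨ (((A → A) ∨ (B → C)) ↔ A)) ∨ (A ↔ (A ↔ (A → C))) = 1 ∨ 2/3 = 1
A → B = 2/3 → 2/3 = 1
(A → B) ↔ A = 1 ↔ 2/3 = 2/3
C ↔ A = 1/3 ↔ 2/3 = 2/3
¬(C ↔ A) = ¬2/3 = 1/3
C ∨ C = 1/3 ∨ 1/3 = 1/3
¬(C ↔ A) ↔ (C ∨ C) = 1/3 ↔ 1/3 = 1
((A → B) ↔ A) ∨ (¬(C ↔ A) ↔ (C ∨ C)) = 2/3 ∨ 1 = 1
¬(((A → B) ↔ A) ∨ (¬(C ↔ A) ↔ (C ∨ C))) = ¬1 = 0
(((B → A) ∨ (((A → A) ∨ (B → C)) ↔ A)) ∨ (A ↔ (A ↔ (A → C)))) → ¬(((A → B) ↔ A) ∨ (¬(C ↔ A) ↔ (C ∨ C))) = 1 → 0 = 0
B ∨ B = 2/3 ∨ 2/3 = 2/3
C → (B ∨ B) = 1/3 → 2/3 = 1
¬(C → (B ∨ B)) = ¬1 = 0
¬¬(C → (B ∨ B)) = ¬0 = 1
¬¬¬(C → (B ∨ B)) = ¬1 = 0
((((B → A) ∨ (((A → A) ∨ (B → C)) ↔ A)) ∨ (A ↔ (A ↔ (A → C)))) → ¬(((A → B) ↔ A) ∨ (¬(C ↔ A) ↔ (C ∨ C)))) ∨ ¬¬¬(C → (B ∨ B)) = 0 ∨ 0 = 0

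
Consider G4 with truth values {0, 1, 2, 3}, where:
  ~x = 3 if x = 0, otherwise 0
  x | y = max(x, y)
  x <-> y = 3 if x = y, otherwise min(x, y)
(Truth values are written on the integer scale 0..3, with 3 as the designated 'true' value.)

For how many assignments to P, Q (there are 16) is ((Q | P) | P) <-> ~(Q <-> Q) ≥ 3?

P = 0, Q = 0 ↦ 3  ≥
P = 0, Q = 1 ↦ 0  <
P = 0, Q = 2 ↦ 0  <
P = 0, Q = 3 ↦ 0  <
P = 1, Q = 0 ↦ 0  <
P = 1, Q = 1 ↦ 0  <
P = 1, Q = 2 ↦ 0  <
P = 1, Q = 3 ↦ 0  <
P = 2, Q = 0 ↦ 0  <
P = 2, Q = 1 ↦ 0  <
P = 2, Q = 2 ↦ 0  <
P = 2, Q = 3 ↦ 0  <
P = 3, Q = 0 ↦ 0  <
P = 3, Q = 1 ↦ 0  <
P = 3, Q = 2 ↦ 0  <
P = 3, Q = 3 ↦ 0  <
So 1 of the 16 assignments meets the threshold.

1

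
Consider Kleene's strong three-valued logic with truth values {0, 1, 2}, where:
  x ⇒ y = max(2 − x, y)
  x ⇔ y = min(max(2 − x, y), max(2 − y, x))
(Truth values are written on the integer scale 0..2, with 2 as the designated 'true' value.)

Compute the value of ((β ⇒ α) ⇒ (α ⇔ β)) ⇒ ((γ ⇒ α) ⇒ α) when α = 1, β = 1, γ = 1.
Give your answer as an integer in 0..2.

1

β ⇒ α = 1 ⇒ 1 = 1
α ⇔ β = 1 ⇔ 1 = 1
(β ⇒ α) ⇒ (α ⇔ β) = 1 ⇒ 1 = 1
γ ⇒ α = 1 ⇒ 1 = 1
(γ ⇒ α) ⇒ α = 1 ⇒ 1 = 1
((β ⇒ α) ⇒ (α ⇔ β)) ⇒ ((γ ⇒ α) ⇒ α) = 1 ⇒ 1 = 1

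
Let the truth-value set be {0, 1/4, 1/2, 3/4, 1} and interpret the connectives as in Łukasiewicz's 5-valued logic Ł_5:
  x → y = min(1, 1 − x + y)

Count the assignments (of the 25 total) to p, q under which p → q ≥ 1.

15

value 1: 15 assignments (counts)
value 3/4: 4 assignments
value 1/2: 3 assignments
value 1/4: 2 assignments
value 0: 1 assignment
So 15 of the 25 assignments meet the threshold.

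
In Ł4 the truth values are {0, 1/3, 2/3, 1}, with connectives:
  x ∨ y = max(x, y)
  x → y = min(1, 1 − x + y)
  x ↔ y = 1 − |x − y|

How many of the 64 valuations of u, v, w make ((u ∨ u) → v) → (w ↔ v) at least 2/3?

48

value 1: 29 assignments (counts)
value 2/3: 19 assignments (counts)
value 1/3: 11 assignments
value 0: 5 assignments
So 48 of the 64 assignments meet the threshold.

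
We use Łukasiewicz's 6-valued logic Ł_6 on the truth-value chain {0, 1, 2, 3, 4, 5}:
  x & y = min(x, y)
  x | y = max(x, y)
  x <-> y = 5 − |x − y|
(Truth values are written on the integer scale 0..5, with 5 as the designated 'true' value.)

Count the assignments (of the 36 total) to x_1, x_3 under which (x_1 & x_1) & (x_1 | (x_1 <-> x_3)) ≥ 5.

6

value 5: 6 assignments (counts)
value 4: 6 assignments
value 3: 6 assignments
value 2: 6 assignments
value 1: 6 assignments
value 0: 6 assignments
So 6 of the 36 assignments meet the threshold.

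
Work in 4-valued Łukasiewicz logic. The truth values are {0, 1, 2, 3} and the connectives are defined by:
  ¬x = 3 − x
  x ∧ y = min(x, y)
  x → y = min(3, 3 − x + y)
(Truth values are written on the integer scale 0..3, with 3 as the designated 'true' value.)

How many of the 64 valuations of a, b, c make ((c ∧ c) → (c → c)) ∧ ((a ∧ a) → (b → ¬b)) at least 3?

48

value 3: 48 assignments (counts)
value 2: 8 assignments
value 1: 4 assignments
value 0: 4 assignments
So 48 of the 64 assignments meet the threshold.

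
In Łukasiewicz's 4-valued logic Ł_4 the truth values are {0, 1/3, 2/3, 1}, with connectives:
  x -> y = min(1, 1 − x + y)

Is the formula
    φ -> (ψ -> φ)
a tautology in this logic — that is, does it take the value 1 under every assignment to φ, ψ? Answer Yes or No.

Yes

φ = 0, ψ = 0 ↦ 1
φ = 0, ψ = 1/3 ↦ 1
φ = 0, ψ = 2/3 ↦ 1
φ = 0, ψ = 1 ↦ 1
φ = 1/3, ψ = 0 ↦ 1
φ = 1/3, ψ = 1/3 ↦ 1
φ = 1/3, ψ = 2/3 ↦ 1
φ = 1/3, ψ = 1 ↦ 1
φ = 2/3, ψ = 0 ↦ 1
φ = 2/3, ψ = 1/3 ↦ 1
φ = 2/3, ψ = 2/3 ↦ 1
φ = 2/3, ψ = 1 ↦ 1
φ = 1, ψ = 0 ↦ 1
φ = 1, ψ = 1/3 ↦ 1
φ = 1, ψ = 2/3 ↦ 1
φ = 1, ψ = 1 ↦ 1
Every assignment gives a value ≥ 1.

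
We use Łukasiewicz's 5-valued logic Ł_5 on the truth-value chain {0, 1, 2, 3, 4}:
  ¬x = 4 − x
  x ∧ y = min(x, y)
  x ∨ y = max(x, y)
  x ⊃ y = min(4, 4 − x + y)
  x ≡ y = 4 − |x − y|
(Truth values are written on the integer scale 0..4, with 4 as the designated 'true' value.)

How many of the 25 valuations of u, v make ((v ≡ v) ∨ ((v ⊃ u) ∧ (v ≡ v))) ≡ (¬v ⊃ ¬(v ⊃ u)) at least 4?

9

value 4: 9 assignments (counts)
value 3: 3 assignments
value 2: 4 assignments
value 1: 4 assignments
value 0: 5 assignments
So 9 of the 25 assignments meet the threshold.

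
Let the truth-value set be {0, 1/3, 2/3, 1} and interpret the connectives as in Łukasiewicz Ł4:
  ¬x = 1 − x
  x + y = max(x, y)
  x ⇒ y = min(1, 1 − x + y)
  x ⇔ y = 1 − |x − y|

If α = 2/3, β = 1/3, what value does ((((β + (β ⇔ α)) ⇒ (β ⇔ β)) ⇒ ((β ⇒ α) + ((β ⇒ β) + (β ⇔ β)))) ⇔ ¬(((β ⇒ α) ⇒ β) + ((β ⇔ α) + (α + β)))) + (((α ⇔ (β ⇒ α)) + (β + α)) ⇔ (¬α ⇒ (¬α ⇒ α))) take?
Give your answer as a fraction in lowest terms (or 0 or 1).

2/3

β ⇔ α = 1/3 ⇔ 2/3 = 2/3
β + (β ⇔ α) = 1/3 + 2/3 = 2/3
β ⇔ β = 1/3 ⇔ 1/3 = 1
(β + (β ⇔ α)) ⇒ (β ⇔ β) = 2/3 ⇒ 1 = 1
β ⇒ α = 1/3 ⇒ 2/3 = 1
β ⇒ β = 1/3 ⇒ 1/3 = 1
β ⇔ β = 1/3 ⇔ 1/3 = 1
(β ⇒ β) + (β ⇔ β) = 1 + 1 = 1
(β ⇒ α) + ((β ⇒ β) + (β ⇔ β)) = 1 + 1 = 1
((β + (β ⇔ α)) ⇒ (β ⇔ β)) ⇒ ((β ⇒ α) + ((β ⇒ β) + (β ⇔ β))) = 1 ⇒ 1 = 1
β ⇒ α = 1/3 ⇒ 2/3 = 1
(β ⇒ α) ⇒ β = 1 ⇒ 1/3 = 1/3
β ⇔ α = 1/3 ⇔ 2/3 = 2/3
α + β = 2/3 + 1/3 = 2/3
(β ⇔ α) + (α + β) = 2/3 + 2/3 = 2/3
((β ⇒ α) ⇒ β) + ((β ⇔ α) + (α + β)) = 1/3 + 2/3 = 2/3
¬(((β ⇒ α) ⇒ β) + ((β ⇔ α) + (α + β))) = ¬2/3 = 1/3
(((β + (β ⇔ α)) ⇒ (β ⇔ β)) ⇒ ((β ⇒ α) + ((β ⇒ β) + (β ⇔ β)))) ⇔ ¬(((β ⇒ α) ⇒ β) + ((β ⇔ α) + (α + β))) = 1 ⇔ 1/3 = 1/3
β ⇒ α = 1/3 ⇒ 2/3 = 1
α ⇔ (β ⇒ α) = 2/3 ⇔ 1 = 2/3
β + α = 1/3 + 2/3 = 2/3
(α ⇔ (β ⇒ α)) + (β + α) = 2/3 + 2/3 = 2/3
¬α = ¬2/3 = 1/3
¬α = ¬2/3 = 1/3
¬α ⇒ α = 1/3 ⇒ 2/3 = 1
¬α ⇒ (¬α ⇒ α) = 1/3 ⇒ 1 = 1
((α ⇔ (β ⇒ α)) + (β + α)) ⇔ (¬α ⇒ (¬α ⇒ α)) = 2/3 ⇔ 1 = 2/3
((((β + (β ⇔ α)) ⇒ (β ⇔ β)) ⇒ ((β ⇒ α) + ((β ⇒ β) + (β ⇔ β)))) ⇔ ¬(((β ⇒ α) ⇒ β) + ((β ⇔ α) + (α + β)))) + (((α ⇔ (β ⇒ α)) + (β + α)) ⇔ (¬α ⇒ (¬α ⇒ α))) = 1/3 + 2/3 = 2/3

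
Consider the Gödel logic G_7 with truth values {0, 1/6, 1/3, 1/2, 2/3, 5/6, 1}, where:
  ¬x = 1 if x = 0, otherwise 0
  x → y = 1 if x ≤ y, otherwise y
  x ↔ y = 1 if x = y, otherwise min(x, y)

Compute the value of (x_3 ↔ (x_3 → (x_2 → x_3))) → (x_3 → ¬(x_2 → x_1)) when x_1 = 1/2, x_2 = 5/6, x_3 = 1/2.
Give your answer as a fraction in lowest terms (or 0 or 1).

x_2 → x_3 = 5/6 → 1/2 = 1/2
x_3 → (x_2 → x_3) = 1/2 → 1/2 = 1
x_3 ↔ (x_3 → (x_2 → x_3)) = 1/2 ↔ 1 = 1/2
x_2 → x_1 = 5/6 → 1/2 = 1/2
¬(x_2 → x_1) = ¬1/2 = 0
x_3 → ¬(x_2 → x_1) = 1/2 → 0 = 0
(x_3 ↔ (x_3 → (x_2 → x_3))) → (x_3 → ¬(x_2 → x_1)) = 1/2 → 0 = 0

0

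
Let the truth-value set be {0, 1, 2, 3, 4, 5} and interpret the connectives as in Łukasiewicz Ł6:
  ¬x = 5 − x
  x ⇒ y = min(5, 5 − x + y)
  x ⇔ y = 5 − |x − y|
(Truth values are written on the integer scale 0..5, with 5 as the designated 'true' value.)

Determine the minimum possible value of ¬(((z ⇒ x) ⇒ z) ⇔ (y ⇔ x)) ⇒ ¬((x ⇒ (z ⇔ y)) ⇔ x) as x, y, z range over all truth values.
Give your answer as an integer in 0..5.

Take x = 3, y = 3, z = 0:
z ⇒ x = 0 ⇒ 3 = 5
(z ⇒ x) ⇒ z = 5 ⇒ 0 = 0
y ⇔ x = 3 ⇔ 3 = 5
((z ⇒ x) ⇒ z) ⇔ (y ⇔ x) = 0 ⇔ 5 = 0
¬(((z ⇒ x) ⇒ z) ⇔ (y ⇔ x)) = ¬0 = 5
z ⇔ y = 0 ⇔ 3 = 2
x ⇒ (z ⇔ y) = 3 ⇒ 2 = 4
(x ⇒ (z ⇔ y)) ⇔ x = 4 ⇔ 3 = 4
¬((x ⇒ (z ⇔ y)) ⇔ x) = ¬4 = 1
¬(((z ⇒ x) ⇒ z) ⇔ (y ⇔ x)) ⇒ ¬((x ⇒ (z ⇔ y)) ⇔ x) = 5 ⇒ 1 = 1
No assignment yields a value below 1, so this is the minimum.

1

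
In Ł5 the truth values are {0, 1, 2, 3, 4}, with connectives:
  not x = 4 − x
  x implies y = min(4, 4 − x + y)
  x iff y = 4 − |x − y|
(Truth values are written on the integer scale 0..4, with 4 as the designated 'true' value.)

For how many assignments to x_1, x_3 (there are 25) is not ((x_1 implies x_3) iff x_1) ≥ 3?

11

value 4: 6 assignments (counts)
value 3: 5 assignments (counts)
value 2: 6 assignments
value 1: 5 assignments
value 0: 3 assignments
So 11 of the 25 assignments meet the threshold.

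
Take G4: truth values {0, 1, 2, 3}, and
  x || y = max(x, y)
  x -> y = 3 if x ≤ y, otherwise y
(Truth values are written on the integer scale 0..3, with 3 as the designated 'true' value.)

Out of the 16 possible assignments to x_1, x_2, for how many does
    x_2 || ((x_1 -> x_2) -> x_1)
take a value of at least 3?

10

x_1 = 0, x_2 = 0 ↦ 0  <
x_1 = 0, x_2 = 1 ↦ 1  <
x_1 = 0, x_2 = 2 ↦ 2  <
x_1 = 0, x_2 = 3 ↦ 3  ≥
x_1 = 1, x_2 = 0 ↦ 3  ≥
x_1 = 1, x_2 = 1 ↦ 1  <
x_1 = 1, x_2 = 2 ↦ 2  <
x_1 = 1, x_2 = 3 ↦ 3  ≥
x_1 = 2, x_2 = 0 ↦ 3  ≥
x_1 = 2, x_2 = 1 ↦ 3  ≥
x_1 = 2, x_2 = 2 ↦ 2  <
x_1 = 2, x_2 = 3 ↦ 3  ≥
x_1 = 3, x_2 = 0 ↦ 3  ≥
x_1 = 3, x_2 = 1 ↦ 3  ≥
x_1 = 3, x_2 = 2 ↦ 3  ≥
x_1 = 3, x_2 = 3 ↦ 3  ≥
So 10 of the 16 assignments meet the threshold.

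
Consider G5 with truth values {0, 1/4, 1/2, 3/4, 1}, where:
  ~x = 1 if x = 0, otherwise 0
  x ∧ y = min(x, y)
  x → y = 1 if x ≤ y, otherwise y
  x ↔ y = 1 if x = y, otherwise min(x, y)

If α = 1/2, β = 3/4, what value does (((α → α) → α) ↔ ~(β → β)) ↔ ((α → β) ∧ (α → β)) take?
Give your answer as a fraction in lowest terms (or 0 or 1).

α → α = 1/2 → 1/2 = 1
(α → α) → α = 1 → 1/2 = 1/2
β → β = 3/4 → 3/4 = 1
~(β → β) = ~1 = 0
((α → α) → α) ↔ ~(β → β) = 1/2 ↔ 0 = 0
α → β = 1/2 → 3/4 = 1
α → β = 1/2 → 3/4 = 1
(α → β) ∧ (α → β) = 1 ∧ 1 = 1
(((α → α) → α) ↔ ~(β → β)) ↔ ((α → β) ∧ (α → β)) = 0 ↔ 1 = 0

0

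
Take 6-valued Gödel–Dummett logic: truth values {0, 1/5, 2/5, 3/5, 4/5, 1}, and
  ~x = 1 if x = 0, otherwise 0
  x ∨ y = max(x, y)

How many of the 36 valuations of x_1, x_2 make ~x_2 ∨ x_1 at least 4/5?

value 1: 11 assignments (counts)
value 4/5: 5 assignments (counts)
value 3/5: 5 assignments
value 2/5: 5 assignments
value 1/5: 5 assignments
value 0: 5 assignments
So 16 of the 36 assignments meet the threshold.

16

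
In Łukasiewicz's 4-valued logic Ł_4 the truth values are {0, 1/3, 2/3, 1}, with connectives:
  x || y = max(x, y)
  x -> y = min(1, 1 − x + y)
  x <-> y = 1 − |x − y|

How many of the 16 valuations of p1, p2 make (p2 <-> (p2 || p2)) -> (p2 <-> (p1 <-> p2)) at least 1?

5

p1 = 0, p2 = 0 ↦ 0  <
p1 = 0, p2 = 1/3 ↦ 2/3  <
p1 = 0, p2 = 2/3 ↦ 2/3  <
p1 = 0, p2 = 1 ↦ 0  <
p1 = 1/3, p2 = 0 ↦ 1/3  <
p1 = 1/3, p2 = 1/3 ↦ 1/3  <
p1 = 1/3, p2 = 2/3 ↦ 1  ≥
p1 = 1/3, p2 = 1 ↦ 1/3  <
p1 = 2/3, p2 = 0 ↦ 2/3  <
p1 = 2/3, p2 = 1/3 ↦ 2/3  <
p1 = 2/3, p2 = 2/3 ↦ 2/3  <
p1 = 2/3, p2 = 1 ↦ 2/3  <
p1 = 1, p2 = 0 ↦ 1  ≥
p1 = 1, p2 = 1/3 ↦ 1  ≥
p1 = 1, p2 = 2/3 ↦ 1  ≥
p1 = 1, p2 = 1 ↦ 1  ≥
So 5 of the 16 assignments meet the threshold.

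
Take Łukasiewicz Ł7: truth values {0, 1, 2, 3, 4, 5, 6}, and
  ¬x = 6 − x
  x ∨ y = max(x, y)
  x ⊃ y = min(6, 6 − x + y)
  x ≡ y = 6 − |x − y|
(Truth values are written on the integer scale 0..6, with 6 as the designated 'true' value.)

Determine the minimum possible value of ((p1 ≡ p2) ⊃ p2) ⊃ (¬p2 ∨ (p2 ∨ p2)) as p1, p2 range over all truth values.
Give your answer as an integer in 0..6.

Take p1 = 0, p2 = 3:
p1 ≡ p2 = 0 ≡ 3 = 3
(p1 ≡ p2) ⊃ p2 = 3 ⊃ 3 = 6
¬p2 = ¬3 = 3
p2 ∨ p2 = 3 ∨ 3 = 3
¬p2 ∨ (p2 ∨ p2) = 3 ∨ 3 = 3
((p1 ≡ p2) ⊃ p2) ⊃ (¬p2 ∨ (p2 ∨ p2)) = 6 ⊃ 3 = 3
No assignment yields a value below 3, so this is the minimum.

3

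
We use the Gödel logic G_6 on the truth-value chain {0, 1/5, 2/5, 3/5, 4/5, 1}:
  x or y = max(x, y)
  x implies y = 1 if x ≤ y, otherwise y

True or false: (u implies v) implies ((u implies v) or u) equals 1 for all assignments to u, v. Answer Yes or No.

Yes

At u = 3/5, v = 1/5, for instance:
u implies v = 3/5 implies 1/5 = 1/5
(u implies v) or u = 1/5 or 3/5 = 3/5
(u implies v) implies ((u implies v) or u) = 1/5 implies 3/5 = 1
and checking the remaining 35 assignments likewise gives ≥ 1 in every case.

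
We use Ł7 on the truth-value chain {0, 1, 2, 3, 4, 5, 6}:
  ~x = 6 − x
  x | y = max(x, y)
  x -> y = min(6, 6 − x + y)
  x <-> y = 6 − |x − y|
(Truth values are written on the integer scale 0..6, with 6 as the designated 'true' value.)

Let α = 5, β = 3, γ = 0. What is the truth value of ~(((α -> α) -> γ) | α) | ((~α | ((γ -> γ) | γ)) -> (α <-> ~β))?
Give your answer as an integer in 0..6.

4

α -> α = 5 -> 5 = 6
(α -> α) -> γ = 6 -> 0 = 0
((α -> α) -> γ) | α = 0 | 5 = 5
~(((α -> α) -> γ) | α) = ~5 = 1
~α = ~5 = 1
γ -> γ = 0 -> 0 = 6
(γ -> γ) | γ = 6 | 0 = 6
~α | ((γ -> γ) | γ) = 1 | 6 = 6
~β = ~3 = 3
α <-> ~β = 5 <-> 3 = 4
(~α | ((γ -> γ) | γ)) -> (α <-> ~β) = 6 -> 4 = 4
~(((α -> α) -> γ) | α) | ((~α | ((γ -> γ) | γ)) -> (α <-> ~β)) = 1 | 4 = 4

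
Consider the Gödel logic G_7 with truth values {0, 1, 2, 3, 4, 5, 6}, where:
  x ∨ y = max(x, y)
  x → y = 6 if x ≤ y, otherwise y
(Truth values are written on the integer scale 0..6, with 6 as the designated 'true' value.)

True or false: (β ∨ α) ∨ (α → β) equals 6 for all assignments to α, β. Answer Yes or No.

No

Counterexample: take α = 1, β = 0.
β ∨ α = 0 ∨ 1 = 1
α → β = 1 → 0 = 0
(β ∨ α) ∨ (α → β) = 1 ∨ 0 = 1
This gives 1 ≠ 6.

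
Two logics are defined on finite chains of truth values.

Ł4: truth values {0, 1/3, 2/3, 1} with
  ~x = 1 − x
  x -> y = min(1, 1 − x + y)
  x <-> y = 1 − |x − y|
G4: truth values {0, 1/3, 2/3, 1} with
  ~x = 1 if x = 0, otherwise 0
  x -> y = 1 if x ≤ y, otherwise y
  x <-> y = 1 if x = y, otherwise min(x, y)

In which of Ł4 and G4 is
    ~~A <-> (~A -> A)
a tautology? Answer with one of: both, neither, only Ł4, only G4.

In Ł4: at A = 1/3 the value is 2/3 — not a tautology.
In G4: every assignment gives 1 — tautology.

only G4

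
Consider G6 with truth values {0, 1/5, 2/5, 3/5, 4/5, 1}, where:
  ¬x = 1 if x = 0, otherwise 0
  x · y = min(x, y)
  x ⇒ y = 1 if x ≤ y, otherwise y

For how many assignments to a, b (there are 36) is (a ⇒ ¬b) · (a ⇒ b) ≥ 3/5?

6

value 1: 6 assignments (counts)
value 0: 30 assignments
So 6 of the 36 assignments meet the threshold.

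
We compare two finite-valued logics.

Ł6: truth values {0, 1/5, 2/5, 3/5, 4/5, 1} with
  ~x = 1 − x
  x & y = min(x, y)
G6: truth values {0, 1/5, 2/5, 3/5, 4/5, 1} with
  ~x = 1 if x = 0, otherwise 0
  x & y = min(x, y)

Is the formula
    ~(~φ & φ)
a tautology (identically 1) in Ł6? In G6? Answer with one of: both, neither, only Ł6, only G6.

only G6

In Ł6: at φ = 1/5 the value is 4/5 — not a tautology.
In G6: every assignment gives 1 — tautology.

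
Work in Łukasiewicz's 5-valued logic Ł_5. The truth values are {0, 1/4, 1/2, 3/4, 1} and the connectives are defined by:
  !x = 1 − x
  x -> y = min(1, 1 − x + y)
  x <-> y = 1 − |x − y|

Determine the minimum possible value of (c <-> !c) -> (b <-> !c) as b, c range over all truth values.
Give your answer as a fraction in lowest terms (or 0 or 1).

Take b = 0, c = 1/2:
!c = !1/2 = 1/2
c <-> !c = 1/2 <-> 1/2 = 1
!c = !1/2 = 1/2
b <-> !c = 0 <-> 1/2 = 1/2
(c <-> !c) -> (b <-> !c) = 1 -> 1/2 = 1/2
No assignment yields a value below 1/2, so this is the minimum.

1/2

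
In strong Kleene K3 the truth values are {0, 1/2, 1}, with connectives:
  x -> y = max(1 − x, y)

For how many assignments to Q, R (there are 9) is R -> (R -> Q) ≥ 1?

Q = 0, R = 0 ↦ 1  ≥
Q = 0, R = 1/2 ↦ 1/2  <
Q = 0, R = 1 ↦ 0  <
Q = 1/2, R = 0 ↦ 1  ≥
Q = 1/2, R = 1/2 ↦ 1/2  <
Q = 1/2, R = 1 ↦ 1/2  <
Q = 1, R = 0 ↦ 1  ≥
Q = 1, R = 1/2 ↦ 1  ≥
Q = 1, R = 1 ↦ 1  ≥
So 5 of the 9 assignments meet the threshold.

5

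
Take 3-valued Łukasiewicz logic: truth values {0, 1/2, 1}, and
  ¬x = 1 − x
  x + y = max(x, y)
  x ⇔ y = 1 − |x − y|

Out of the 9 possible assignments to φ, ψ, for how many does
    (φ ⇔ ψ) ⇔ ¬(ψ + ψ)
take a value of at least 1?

4

φ = 0, ψ = 0 ↦ 1  ≥
φ = 0, ψ = 1/2 ↦ 1  ≥
φ = 0, ψ = 1 ↦ 1  ≥
φ = 1/2, ψ = 0 ↦ 1/2  <
φ = 1/2, ψ = 1/2 ↦ 1/2  <
φ = 1/2, ψ = 1 ↦ 1/2  <
φ = 1, ψ = 0 ↦ 0  <
φ = 1, ψ = 1/2 ↦ 1  ≥
φ = 1, ψ = 1 ↦ 0  <
So 4 of the 9 assignments meet the threshold.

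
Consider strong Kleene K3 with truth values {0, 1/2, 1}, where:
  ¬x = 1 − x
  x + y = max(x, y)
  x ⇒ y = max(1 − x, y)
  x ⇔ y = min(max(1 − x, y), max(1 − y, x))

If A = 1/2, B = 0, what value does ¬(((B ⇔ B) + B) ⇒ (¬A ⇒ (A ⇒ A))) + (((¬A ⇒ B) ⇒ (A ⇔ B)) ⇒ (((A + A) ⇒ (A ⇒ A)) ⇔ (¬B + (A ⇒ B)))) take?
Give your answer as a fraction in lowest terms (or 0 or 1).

1/2

B ⇔ B = 0 ⇔ 0 = 1
(B ⇔ B) + B = 1 + 0 = 1
¬A = ¬1/2 = 1/2
A ⇒ A = 1/2 ⇒ 1/2 = 1/2
¬A ⇒ (A ⇒ A) = 1/2 ⇒ 1/2 = 1/2
((B ⇔ B) + B) ⇒ (¬A ⇒ (A ⇒ A)) = 1 ⇒ 1/2 = 1/2
¬(((B ⇔ B) + B) ⇒ (¬A ⇒ (A ⇒ A))) = ¬1/2 = 1/2
¬A = ¬1/2 = 1/2
¬A ⇒ B = 1/2 ⇒ 0 = 1/2
A ⇔ B = 1/2 ⇔ 0 = 1/2
(¬A ⇒ B) ⇒ (A ⇔ B) = 1/2 ⇒ 1/2 = 1/2
A + A = 1/2 + 1/2 = 1/2
A ⇒ A = 1/2 ⇒ 1/2 = 1/2
(A + A) ⇒ (A ⇒ A) = 1/2 ⇒ 1/2 = 1/2
¬B = ¬0 = 1
A ⇒ B = 1/2 ⇒ 0 = 1/2
¬B + (A ⇒ B) = 1 + 1/2 = 1
((A + A) ⇒ (A ⇒ A)) ⇔ (¬B + (A ⇒ B)) = 1/2 ⇔ 1 = 1/2
((¬A ⇒ B) ⇒ (A ⇔ B)) ⇒ (((A + A) ⇒ (A ⇒ A)) ⇔ (¬B + (A ⇒ B))) = 1/2 ⇒ 1/2 = 1/2
¬(((B ⇔ B) + B) ⇒ (¬A ⇒ (A ⇒ A))) + (((¬A ⇒ B) ⇒ (A ⇔ B)) ⇒ (((A + A) ⇒ (A ⇒ A)) ⇔ (¬B + (A ⇒ B)))) = 1/2 + 1/2 = 1/2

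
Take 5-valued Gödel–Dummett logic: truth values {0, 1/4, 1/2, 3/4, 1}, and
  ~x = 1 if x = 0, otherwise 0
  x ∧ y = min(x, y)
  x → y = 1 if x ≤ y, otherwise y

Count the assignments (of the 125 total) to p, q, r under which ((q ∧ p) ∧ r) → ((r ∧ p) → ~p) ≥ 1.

value 1: 61 assignments (counts)
value 0: 64 assignments
So 61 of the 125 assignments meet the threshold.

61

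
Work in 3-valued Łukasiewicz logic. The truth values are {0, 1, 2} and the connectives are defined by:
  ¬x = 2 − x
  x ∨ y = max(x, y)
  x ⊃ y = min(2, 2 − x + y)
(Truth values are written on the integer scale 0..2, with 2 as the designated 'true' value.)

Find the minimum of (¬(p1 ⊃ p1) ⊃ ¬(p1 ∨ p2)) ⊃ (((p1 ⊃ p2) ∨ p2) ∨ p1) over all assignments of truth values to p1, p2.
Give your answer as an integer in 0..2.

1

Take p1 = 1, p2 = 0:
p1 ⊃ p1 = 1 ⊃ 1 = 2
¬(p1 ⊃ p1) = ¬2 = 0
p1 ∨ p2 = 1 ∨ 0 = 1
¬(p1 ∨ p2) = ¬1 = 1
¬(p1 ⊃ p1) ⊃ ¬(p1 ∨ p2) = 0 ⊃ 1 = 2
p1 ⊃ p2 = 1 ⊃ 0 = 1
(p1 ⊃ p2) ∨ p2 = 1 ∨ 0 = 1
((p1 ⊃ p2) ∨ p2) ∨ p1 = 1 ∨ 1 = 1
(¬(p1 ⊃ p1) ⊃ ¬(p1 ∨ p2)) ⊃ (((p1 ⊃ p2) ∨ p2) ∨ p1) = 2 ⊃ 1 = 1
No assignment yields a value below 1, so this is the minimum.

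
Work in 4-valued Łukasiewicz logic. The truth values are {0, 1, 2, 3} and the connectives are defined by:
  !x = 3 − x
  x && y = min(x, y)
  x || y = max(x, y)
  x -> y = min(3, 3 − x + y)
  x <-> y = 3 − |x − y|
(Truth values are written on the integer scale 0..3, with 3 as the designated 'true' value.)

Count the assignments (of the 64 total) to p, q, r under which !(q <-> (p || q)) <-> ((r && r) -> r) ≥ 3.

4

value 3: 4 assignments (counts)
value 2: 8 assignments
value 1: 12 assignments
value 0: 40 assignments
So 4 of the 64 assignments meet the threshold.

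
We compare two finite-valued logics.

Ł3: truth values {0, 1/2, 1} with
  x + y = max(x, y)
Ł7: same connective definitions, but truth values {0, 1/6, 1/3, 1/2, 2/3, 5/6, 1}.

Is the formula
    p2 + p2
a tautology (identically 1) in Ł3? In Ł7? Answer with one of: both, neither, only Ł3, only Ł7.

In Ł3: at p2 = 0 the value is 0 — not a tautology.
In Ł7: at p2 = 0 the value is 0 — not a tautology.

neither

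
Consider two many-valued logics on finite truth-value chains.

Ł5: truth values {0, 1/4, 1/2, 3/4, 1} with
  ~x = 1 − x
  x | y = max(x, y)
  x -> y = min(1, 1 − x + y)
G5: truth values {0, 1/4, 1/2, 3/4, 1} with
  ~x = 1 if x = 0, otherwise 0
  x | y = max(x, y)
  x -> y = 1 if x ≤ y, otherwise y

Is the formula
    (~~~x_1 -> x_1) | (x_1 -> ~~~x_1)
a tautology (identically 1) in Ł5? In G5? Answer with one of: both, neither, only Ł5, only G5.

both

In Ł5: every assignment gives 1 — tautology.
In G5: every assignment gives 1 — tautology.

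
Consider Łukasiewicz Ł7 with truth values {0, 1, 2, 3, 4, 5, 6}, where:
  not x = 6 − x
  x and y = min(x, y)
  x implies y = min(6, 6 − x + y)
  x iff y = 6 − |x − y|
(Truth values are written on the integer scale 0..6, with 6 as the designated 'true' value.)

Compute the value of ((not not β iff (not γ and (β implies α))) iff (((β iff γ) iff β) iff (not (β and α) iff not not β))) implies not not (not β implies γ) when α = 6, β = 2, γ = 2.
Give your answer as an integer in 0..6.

4

not β = not 2 = 4
not not β = not 4 = 2
not γ = not 2 = 4
β implies α = 2 implies 6 = 6
not γ and (β implies α) = 4 and 6 = 4
not not β iff (not γ and (β implies α)) = 2 iff 4 = 4
β iff γ = 2 iff 2 = 6
(β iff γ) iff β = 6 iff 2 = 2
β and α = 2 and 6 = 2
not (β and α) = not 2 = 4
not β = not 2 = 4
not not β = not 4 = 2
not (β and α) iff not not β = 4 iff 2 = 4
((β iff γ) iff β) iff (not (β and α) iff not not β) = 2 iff 4 = 4
(not not β iff (not γ and (β implies α))) iff (((β iff γ) iff β) iff (not (β and α) iff not not β)) = 4 iff 4 = 6
not β = not 2 = 4
not β implies γ = 4 implies 2 = 4
not (not β implies γ) = not 4 = 2
not not (not β implies γ) = not 2 = 4
((not not β iff (not γ and (β implies α))) iff (((β iff γ) iff β) iff (not (β and α) iff not not β))) implies not not (not β implies γ) = 6 implies 4 = 4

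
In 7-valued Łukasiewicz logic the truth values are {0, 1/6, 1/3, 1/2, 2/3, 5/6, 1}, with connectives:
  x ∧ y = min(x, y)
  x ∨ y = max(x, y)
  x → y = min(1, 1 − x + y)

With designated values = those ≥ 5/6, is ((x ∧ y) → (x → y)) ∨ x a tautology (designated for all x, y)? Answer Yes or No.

Yes

At x = 5/6, y = 5/6, for instance:
x ∧ y = 5/6 ∧ 5/6 = 5/6
x → y = 5/6 → 5/6 = 1
(x ∧ y) → (x → y) = 5/6 → 1 = 1
((x ∧ y) → (x → y)) ∨ x = 1 ∨ 5/6 = 1
and checking the remaining 48 assignments likewise gives ≥ 5/6 in every case.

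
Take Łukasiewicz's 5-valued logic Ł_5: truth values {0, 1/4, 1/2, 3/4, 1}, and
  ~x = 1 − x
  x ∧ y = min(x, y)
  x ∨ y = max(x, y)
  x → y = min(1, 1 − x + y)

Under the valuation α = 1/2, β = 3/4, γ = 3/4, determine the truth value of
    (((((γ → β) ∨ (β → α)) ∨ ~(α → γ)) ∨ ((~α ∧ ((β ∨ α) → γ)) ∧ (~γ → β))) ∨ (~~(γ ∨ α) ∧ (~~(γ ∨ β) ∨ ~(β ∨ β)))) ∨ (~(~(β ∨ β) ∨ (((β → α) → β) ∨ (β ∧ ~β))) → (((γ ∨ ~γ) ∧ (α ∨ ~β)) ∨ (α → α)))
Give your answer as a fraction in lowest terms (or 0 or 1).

γ → β = 3/4 → 3/4 = 1
β → α = 3/4 → 1/2 = 3/4
(γ → β) ∨ (β → α) = 1 ∨ 3/4 = 1
α → γ = 1/2 → 3/4 = 1
~(α → γ) = ~1 = 0
((γ → β) ∨ (β → α)) ∨ ~(α → γ) = 1 ∨ 0 = 1
~α = ~1/2 = 1/2
β ∨ α = 3/4 ∨ 1/2 = 3/4
(β ∨ α) → γ = 3/4 → 3/4 = 1
~α ∧ ((β ∨ α) → γ) = 1/2 ∧ 1 = 1/2
~γ = ~3/4 = 1/4
~γ → β = 1/4 → 3/4 = 1
(~α ∧ ((β ∨ α) → γ)) ∧ (~γ → β) = 1/2 ∧ 1 = 1/2
(((γ → β) ∨ (β → α)) ∨ ~(α → γ)) ∨ ((~α ∧ ((β ∨ α) → γ)) ∧ (~γ → β)) = 1 ∨ 1/2 = 1
γ ∨ α = 3/4 ∨ 1/2 = 3/4
~(γ ∨ α) = ~3/4 = 1/4
~~(γ ∨ α) = ~1/4 = 3/4
γ ∨ β = 3/4 ∨ 3/4 = 3/4
~(γ ∨ β) = ~3/4 = 1/4
~~(γ ∨ β) = ~1/4 = 3/4
β ∨ β = 3/4 ∨ 3/4 = 3/4
~(β ∨ β) = ~3/4 = 1/4
~~(γ ∨ β) ∨ ~(β ∨ β) = 3/4 ∨ 1/4 = 3/4
~~(γ ∨ α) ∧ (~~(γ ∨ β) ∨ ~(β ∨ β)) = 3/4 ∧ 3/4 = 3/4
((((γ → β) ∨ (β → α)) ∨ ~(α → γ)) ∨ ((~α ∧ ((β ∨ α) → γ)) ∧ (~γ → β))) ∨ (~~(γ ∨ α) ∧ (~~(γ ∨ β) ∨ ~(β ∨ β))) = 1 ∨ 3/4 = 1
β ∨ β = 3/4 ∨ 3/4 = 3/4
~(β ∨ β) = ~3/4 = 1/4
β → α = 3/4 → 1/2 = 3/4
(β → α) → β = 3/4 → 3/4 = 1
~β = ~3/4 = 1/4
β ∧ ~β = 3/4 ∧ 1/4 = 1/4
((β → α) → β) ∨ (β ∧ ~β) = 1 ∨ 1/4 = 1
~(β ∨ β) ∨ (((β → α) → β) ∨ (β ∧ ~β)) = 1/4 ∨ 1 = 1
~(~(β ∨ β) ∨ (((β → α) → β) ∨ (β ∧ ~β))) = ~1 = 0
~γ = ~3/4 = 1/4
γ ∨ ~γ = 3/4 ∨ 1/4 = 3/4
~β = ~3/4 = 1/4
α ∨ ~β = 1/2 ∨ 1/4 = 1/2
(γ ∨ ~γ) ∧ (α ∨ ~β) = 3/4 ∧ 1/2 = 1/2
α → α = 1/2 → 1/2 = 1
((γ ∨ ~γ) ∧ (α ∨ ~β)) ∨ (α → α) = 1/2 ∨ 1 = 1
~(~(β ∨ β) ∨ (((β → α) → β) ∨ (β ∧ ~β))) → (((γ ∨ ~γ) ∧ (α ∨ ~β)) ∨ (α → α)) = 0 → 1 = 1
(((((γ → β) ∨ (β → α)) ∨ ~(α → γ)) ∨ ((~α ∧ ((β ∨ α) → γ)) ∧ (~γ → β))) ∨ (~~(γ ∨ α) ∧ (~~(γ ∨ β) ∨ ~(β ∨ β)))) ∨ (~(~(β ∨ β) ∨ (((β → α) → β) ∨ (β ∧ ~β))) → (((γ ∨ ~γ) ∧ (α ∨ ~β)) ∨ (α → α))) = 1 ∨ 1 = 1

1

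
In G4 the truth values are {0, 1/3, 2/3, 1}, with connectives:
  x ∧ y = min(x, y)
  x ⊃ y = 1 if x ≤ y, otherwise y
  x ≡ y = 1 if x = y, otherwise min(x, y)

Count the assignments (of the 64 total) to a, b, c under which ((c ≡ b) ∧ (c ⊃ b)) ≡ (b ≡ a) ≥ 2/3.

28

value 1: 24 assignments (counts)
value 2/3: 4 assignments (counts)
value 1/3: 12 assignments
value 0: 24 assignments
So 28 of the 64 assignments meet the threshold.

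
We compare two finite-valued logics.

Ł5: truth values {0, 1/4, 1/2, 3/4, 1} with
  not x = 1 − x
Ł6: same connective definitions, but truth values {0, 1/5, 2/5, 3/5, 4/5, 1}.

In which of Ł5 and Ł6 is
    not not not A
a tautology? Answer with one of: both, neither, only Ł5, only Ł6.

In Ł5: at A = 1/4 the value is 3/4 — not a tautology.
In Ł6: at A = 1/5 the value is 4/5 — not a tautology.

neither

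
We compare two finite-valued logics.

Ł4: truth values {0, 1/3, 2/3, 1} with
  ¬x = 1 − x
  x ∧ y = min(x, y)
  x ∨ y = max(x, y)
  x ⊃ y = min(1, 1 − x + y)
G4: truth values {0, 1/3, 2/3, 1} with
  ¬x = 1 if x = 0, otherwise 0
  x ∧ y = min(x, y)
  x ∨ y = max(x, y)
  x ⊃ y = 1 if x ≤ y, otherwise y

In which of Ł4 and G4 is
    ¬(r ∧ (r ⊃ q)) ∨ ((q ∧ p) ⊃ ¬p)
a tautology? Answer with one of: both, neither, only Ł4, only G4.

In Ł4: at p = 2/3, q = 2/3, r = 1/3 the value is 2/3 — not a tautology.
In G4: at p = 1/3, q = 1/3, r = 1/3 the value is 0 — not a tautology.

neither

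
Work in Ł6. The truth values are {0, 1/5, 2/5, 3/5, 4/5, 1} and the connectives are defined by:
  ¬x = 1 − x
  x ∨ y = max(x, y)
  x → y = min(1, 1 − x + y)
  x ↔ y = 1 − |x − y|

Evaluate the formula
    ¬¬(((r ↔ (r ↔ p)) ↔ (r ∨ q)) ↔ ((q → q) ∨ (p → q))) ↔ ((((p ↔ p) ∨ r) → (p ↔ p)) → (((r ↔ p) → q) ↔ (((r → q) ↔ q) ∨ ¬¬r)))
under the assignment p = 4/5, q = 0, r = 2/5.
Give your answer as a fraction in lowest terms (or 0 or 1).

3/5

r ↔ p = 2/5 ↔ 4/5 = 3/5
r ↔ (r ↔ p) = 2/5 ↔ 3/5 = 4/5
r ∨ q = 2/5 ∨ 0 = 2/5
(r ↔ (r ↔ p)) ↔ (r ∨ q) = 4/5 ↔ 2/5 = 3/5
q → q = 0 → 0 = 1
p → q = 4/5 → 0 = 1/5
(q → q) ∨ (p → q) = 1 ∨ 1/5 = 1
((r ↔ (r ↔ p)) ↔ (r ∨ q)) ↔ ((q → q) ∨ (p → q)) = 3/5 ↔ 1 = 3/5
¬(((r ↔ (r ↔ p)) ↔ (r ∨ q)) ↔ ((q → q) ∨ (p → q))) = ¬3/5 = 2/5
¬¬(((r ↔ (r ↔ p)) ↔ (r ∨ q)) ↔ ((q → q) ∨ (p → q))) = ¬2/5 = 3/5
p ↔ p = 4/5 ↔ 4/5 = 1
(p ↔ p) ∨ r = 1 ∨ 2/5 = 1
p ↔ p = 4/5 ↔ 4/5 = 1
((p ↔ p) ∨ r) → (p ↔ p) = 1 → 1 = 1
r ↔ p = 2/5 ↔ 4/5 = 3/5
(r ↔ p) → q = 3/5 → 0 = 2/5
r → q = 2/5 → 0 = 3/5
(r → q) ↔ q = 3/5 ↔ 0 = 2/5
¬r = ¬2/5 = 3/5
¬¬r = ¬3/5 = 2/5
((r → q) ↔ q) ∨ ¬¬r = 2/5 ∨ 2/5 = 2/5
((r ↔ p) → q) ↔ (((r → q) ↔ q) ∨ ¬¬r) = 2/5 ↔ 2/5 = 1
(((p ↔ p) ∨ r) → (p ↔ p)) → (((r ↔ p) → q) ↔ (((r → q) ↔ q) ∨ ¬¬r)) = 1 → 1 = 1
¬¬(((r ↔ (r ↔ p)) ↔ (r ∨ q)) ↔ ((q → q) ∨ (p → q))) ↔ ((((p ↔ p) ∨ r) → (p ↔ p)) → (((r ↔ p) → q) ↔ (((r → q) ↔ q) ∨ ¬¬r))) = 3/5 ↔ 1 = 3/5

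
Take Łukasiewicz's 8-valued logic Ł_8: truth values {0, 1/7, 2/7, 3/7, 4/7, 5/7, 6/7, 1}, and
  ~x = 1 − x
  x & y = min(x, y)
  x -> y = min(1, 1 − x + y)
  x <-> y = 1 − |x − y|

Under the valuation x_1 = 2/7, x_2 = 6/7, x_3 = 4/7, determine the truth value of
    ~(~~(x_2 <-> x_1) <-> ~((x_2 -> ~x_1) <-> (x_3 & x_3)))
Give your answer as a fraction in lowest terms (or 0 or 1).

x_2 <-> x_1 = 6/7 <-> 2/7 = 3/7
~(x_2 <-> x_1) = ~3/7 = 4/7
~~(x_2 <-> x_1) = ~4/7 = 3/7
~x_1 = ~2/7 = 5/7
x_2 -> ~x_1 = 6/7 -> 5/7 = 6/7
x_3 & x_3 = 4/7 & 4/7 = 4/7
(x_2 -> ~x_1) <-> (x_3 & x_3) = 6/7 <-> 4/7 = 5/7
~((x_2 -> ~x_1) <-> (x_3 & x_3)) = ~5/7 = 2/7
~~(x_2 <-> x_1) <-> ~((x_2 -> ~x_1) <-> (x_3 & x_3)) = 3/7 <-> 2/7 = 6/7
~(~~(x_2 <-> x_1) <-> ~((x_2 -> ~x_1) <-> (x_3 & x_3))) = ~6/7 = 1/7

1/7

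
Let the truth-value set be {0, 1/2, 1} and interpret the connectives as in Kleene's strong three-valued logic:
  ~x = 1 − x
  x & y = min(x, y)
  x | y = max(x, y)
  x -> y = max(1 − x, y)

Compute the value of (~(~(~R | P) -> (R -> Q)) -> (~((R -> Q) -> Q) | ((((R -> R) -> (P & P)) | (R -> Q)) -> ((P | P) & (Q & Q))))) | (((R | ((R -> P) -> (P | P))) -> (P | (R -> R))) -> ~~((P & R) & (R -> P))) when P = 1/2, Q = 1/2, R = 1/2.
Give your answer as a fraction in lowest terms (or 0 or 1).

~R = ~1/2 = 1/2
~R | P = 1/2 | 1/2 = 1/2
~(~R | P) = ~1/2 = 1/2
R -> Q = 1/2 -> 1/2 = 1/2
~(~R | P) -> (R -> Q) = 1/2 -> 1/2 = 1/2
~(~(~R | P) -> (R -> Q)) = ~1/2 = 1/2
R -> Q = 1/2 -> 1/2 = 1/2
(R -> Q) -> Q = 1/2 -> 1/2 = 1/2
~((R -> Q) -> Q) = ~1/2 = 1/2
R -> R = 1/2 -> 1/2 = 1/2
P & P = 1/2 & 1/2 = 1/2
(R -> R) -> (P & P) = 1/2 -> 1/2 = 1/2
R -> Q = 1/2 -> 1/2 = 1/2
((R -> R) -> (P & P)) | (R -> Q) = 1/2 | 1/2 = 1/2
P | P = 1/2 | 1/2 = 1/2
Q & Q = 1/2 & 1/2 = 1/2
(P | P) & (Q & Q) = 1/2 & 1/2 = 1/2
(((R -> R) -> (P & P)) | (R -> Q)) -> ((P | P) & (Q & Q)) = 1/2 -> 1/2 = 1/2
~((R -> Q) -> Q) | ((((R -> R) -> (P & P)) | (R -> Q)) -> ((P | P) & (Q & Q))) = 1/2 | 1/2 = 1/2
~(~(~R | P) -> (R -> Q)) -> (~((R -> Q) -> Q) | ((((R -> R) -> (P & P)) | (R -> Q)) -> ((P | P) & (Q & Q)))) = 1/2 -> 1/2 = 1/2
R -> P = 1/2 -> 1/2 = 1/2
P | P = 1/2 | 1/2 = 1/2
(R -> P) -> (P | P) = 1/2 -> 1/2 = 1/2
R | ((R -> P) -> (P | P)) = 1/2 | 1/2 = 1/2
R -> R = 1/2 -> 1/2 = 1/2
P | (R -> R) = 1/2 | 1/2 = 1/2
(R | ((R -> P) -> (P | P))) -> (P | (R -> R)) = 1/2 -> 1/2 = 1/2
P & R = 1/2 & 1/2 = 1/2
R -> P = 1/2 -> 1/2 = 1/2
(P & R) & (R -> P) = 1/2 & 1/2 = 1/2
~((P & R) & (R -> P)) = ~1/2 = 1/2
~~((P & R) & (R -> P)) = ~1/2 = 1/2
((R | ((R -> P) -> (P | P))) -> (P | (R -> R))) -> ~~((P & R) & (R -> P)) = 1/2 -> 1/2 = 1/2
(~(~(~R | P) -> (R -> Q)) -> (~((R -> Q) -> Q) | ((((R -> R) -> (P & P)) | (R -> Q)) -> ((P | P) & (Q & Q))))) | (((R | ((R -> P) -> (P | P))) -> (P | (R -> R))) -> ~~((P & R) & (R -> P))) = 1/2 | 1/2 = 1/2

1/2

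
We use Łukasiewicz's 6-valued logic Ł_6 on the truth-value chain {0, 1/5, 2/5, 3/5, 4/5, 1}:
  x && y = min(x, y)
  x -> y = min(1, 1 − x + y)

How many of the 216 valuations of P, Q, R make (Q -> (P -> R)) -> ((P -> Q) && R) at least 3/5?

value 1: 26 assignments (counts)
value 4/5: 38 assignments (counts)
value 3/5: 44 assignments (counts)
value 2/5: 44 assignments
value 1/5: 38 assignments
value 0: 26 assignments
So 108 of the 216 assignments meet the threshold.

108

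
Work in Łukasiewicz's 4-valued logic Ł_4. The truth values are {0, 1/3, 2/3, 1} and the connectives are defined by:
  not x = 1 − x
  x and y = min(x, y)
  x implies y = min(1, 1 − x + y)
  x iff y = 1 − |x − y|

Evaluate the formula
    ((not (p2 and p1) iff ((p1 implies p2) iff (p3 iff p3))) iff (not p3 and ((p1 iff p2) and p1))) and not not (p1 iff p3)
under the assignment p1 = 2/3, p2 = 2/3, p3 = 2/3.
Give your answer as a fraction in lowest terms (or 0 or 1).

p2 and p1 = 2/3 and 2/3 = 2/3
not (p2 and p1) = not 2/3 = 1/3
p1 implies p2 = 2/3 implies 2/3 = 1
p3 iff p3 = 2/3 iff 2/3 = 1
(p1 implies p2) iff (p3 iff p3) = 1 iff 1 = 1
not (p2 and p1) iff ((p1 implies p2) iff (p3 iff p3)) = 1/3 iff 1 = 1/3
not p3 = not 2/3 = 1/3
p1 iff p2 = 2/3 iff 2/3 = 1
(p1 iff p2) and p1 = 1 and 2/3 = 2/3
not p3 and ((p1 iff p2) and p1) = 1/3 and 2/3 = 1/3
(not (p2 and p1) iff ((p1 implies p2) iff (p3 iff p3))) iff (not p3 and ((p1 iff p2) and p1)) = 1/3 iff 1/3 = 1
p1 iff p3 = 2/3 iff 2/3 = 1
not (p1 iff p3) = not 1 = 0
not not (p1 iff p3) = not 0 = 1
((not (p2 and p1) iff ((p1 implies p2) iff (p3 iff p3))) iff (not p3 and ((p1 iff p2) and p1))) and not not (p1 iff p3) = 1 and 1 = 1

1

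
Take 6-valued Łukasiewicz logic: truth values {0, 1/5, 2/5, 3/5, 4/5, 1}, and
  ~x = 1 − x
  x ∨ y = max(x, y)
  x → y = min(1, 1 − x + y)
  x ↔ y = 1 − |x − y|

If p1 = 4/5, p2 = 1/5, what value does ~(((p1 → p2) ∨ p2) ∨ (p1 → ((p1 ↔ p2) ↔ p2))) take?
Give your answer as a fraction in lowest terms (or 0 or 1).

0

p1 → p2 = 4/5 → 1/5 = 2/5
(p1 → p2) ∨ p2 = 2/5 ∨ 1/5 = 2/5
p1 ↔ p2 = 4/5 ↔ 1/5 = 2/5
(p1 ↔ p2) ↔ p2 = 2/5 ↔ 1/5 = 4/5
p1 → ((p1 ↔ p2) ↔ p2) = 4/5 → 4/5 = 1
((p1 → p2) ∨ p2) ∨ (p1 → ((p1 ↔ p2) ↔ p2)) = 2/5 ∨ 1 = 1
~(((p1 → p2) ∨ p2) ∨ (p1 → ((p1 ↔ p2) ↔ p2))) = ~1 = 0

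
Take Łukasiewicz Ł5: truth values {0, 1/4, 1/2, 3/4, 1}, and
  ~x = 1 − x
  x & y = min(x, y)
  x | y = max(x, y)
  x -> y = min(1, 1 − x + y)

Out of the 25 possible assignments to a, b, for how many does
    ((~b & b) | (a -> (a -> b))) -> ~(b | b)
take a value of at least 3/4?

11

value 1: 8 assignments (counts)
value 3/4: 3 assignments (counts)
value 1/2: 5 assignments
value 1/4: 4 assignments
value 0: 5 assignments
So 11 of the 25 assignments meet the threshold.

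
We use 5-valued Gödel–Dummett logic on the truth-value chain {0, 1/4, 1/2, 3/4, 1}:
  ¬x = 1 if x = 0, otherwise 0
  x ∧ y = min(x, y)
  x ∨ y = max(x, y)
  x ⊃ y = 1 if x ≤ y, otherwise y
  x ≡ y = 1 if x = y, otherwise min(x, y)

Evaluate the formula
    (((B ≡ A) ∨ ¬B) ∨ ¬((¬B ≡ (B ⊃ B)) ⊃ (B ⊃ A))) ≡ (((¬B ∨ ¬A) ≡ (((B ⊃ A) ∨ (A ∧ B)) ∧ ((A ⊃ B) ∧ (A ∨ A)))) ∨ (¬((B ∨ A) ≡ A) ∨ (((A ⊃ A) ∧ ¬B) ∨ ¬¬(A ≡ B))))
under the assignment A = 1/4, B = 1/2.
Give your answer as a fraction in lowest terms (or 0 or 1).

1/4

B ≡ A = 1/2 ≡ 1/4 = 1/4
¬B = ¬1/2 = 0
(B ≡ A) ∨ ¬B = 1/4 ∨ 0 = 1/4
¬B = ¬1/2 = 0
B ⊃ B = 1/2 ⊃ 1/2 = 1
¬B ≡ (B ⊃ B) = 0 ≡ 1 = 0
B ⊃ A = 1/2 ⊃ 1/4 = 1/4
(¬B ≡ (B ⊃ B)) ⊃ (B ⊃ A) = 0 ⊃ 1/4 = 1
¬((¬B ≡ (B ⊃ B)) ⊃ (B ⊃ A)) = ¬1 = 0
((B ≡ A) ∨ ¬B) ∨ ¬((¬B ≡ (B ⊃ B)) ⊃ (B ⊃ A)) = 1/4 ∨ 0 = 1/4
¬B = ¬1/2 = 0
¬A = ¬1/4 = 0
¬B ∨ ¬A = 0 ∨ 0 = 0
B ⊃ A = 1/2 ⊃ 1/4 = 1/4
A ∧ B = 1/4 ∧ 1/2 = 1/4
(B ⊃ A) ∨ (A ∧ B) = 1/4 ∨ 1/4 = 1/4
A ⊃ B = 1/4 ⊃ 1/2 = 1
A ∨ A = 1/4 ∨ 1/4 = 1/4
(A ⊃ B) ∧ (A ∨ A) = 1 ∧ 1/4 = 1/4
((B ⊃ A) ∨ (A ∧ B)) ∧ ((A ⊃ B) ∧ (A ∨ A)) = 1/4 ∧ 1/4 = 1/4
(¬B ∨ ¬A) ≡ (((B ⊃ A) ∨ (A ∧ B)) ∧ ((A ⊃ B) ∧ (A ∨ A))) = 0 ≡ 1/4 = 0
B ∨ A = 1/2 ∨ 1/4 = 1/2
(B ∨ A) ≡ A = 1/2 ≡ 1/4 = 1/4
¬((B ∨ A) ≡ A) = ¬1/4 = 0
A ⊃ A = 1/4 ⊃ 1/4 = 1
¬B = ¬1/2 = 0
(A ⊃ A) ∧ ¬B = 1 ∧ 0 = 0
A ≡ B = 1/4 ≡ 1/2 = 1/4
¬(A ≡ B) = ¬1/4 = 0
¬¬(A ≡ B) = ¬0 = 1
((A ⊃ A) ∧ ¬B) ∨ ¬¬(A ≡ B) = 0 ∨ 1 = 1
¬((B ∨ A) ≡ A) ∨ (((A ⊃ A) ∧ ¬B) ∨ ¬¬(A ≡ B)) = 0 ∨ 1 = 1
((¬B ∨ ¬A) ≡ (((B ⊃ A) ∨ (A ∧ B)) ∧ ((A ⊃ B) ∧ (A ∨ A)))) ∨ (¬((B ∨ A) ≡ A) ∨ (((A ⊃ A) ∧ ¬B) ∨ ¬¬(A ≡ B))) = 0 ∨ 1 = 1
(((B ≡ A) ∨ ¬B) ∨ ¬((¬B ≡ (B ⊃ B)) ⊃ (B ⊃ A))) ≡ (((¬B ∨ ¬A) ≡ (((B ⊃ A) ∨ (A ∧ B)) ∧ ((A ⊃ B) ∧ (A ∨ A)))) ∨ (¬((B ∨ A) ≡ A) ∨ (((A ⊃ A) ∧ ¬B) ∨ ¬¬(A ≡ B)))) = 1/4 ≡ 1 = 1/4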